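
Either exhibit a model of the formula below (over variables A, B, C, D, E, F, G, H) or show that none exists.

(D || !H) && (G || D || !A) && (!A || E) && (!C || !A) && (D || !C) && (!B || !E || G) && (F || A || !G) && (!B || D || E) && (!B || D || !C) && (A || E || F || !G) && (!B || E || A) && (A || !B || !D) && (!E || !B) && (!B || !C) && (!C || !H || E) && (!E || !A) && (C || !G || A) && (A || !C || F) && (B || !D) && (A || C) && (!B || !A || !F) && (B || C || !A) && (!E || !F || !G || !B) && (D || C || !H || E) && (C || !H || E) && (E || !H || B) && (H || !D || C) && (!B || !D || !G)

Branch on D: set D = true.
Unit clause (B) forces B = true.
Unit clause (A) forces A = true.
Unit clause (E) forces E = true.
But (!E) is also a unit clause — contradiction.
Backtrack on D: now try D = false.
Unit clause (!H) forces H = false.
Unit clause (!C) forces C = false.
Unit clause (A) forces A = true.
Unit clause (G) forces G = true.
Unit clause (E) forces E = true.
But (!E) is also a unit clause — contradiction.
Neither D = true nor D = false works.

UNSATISFIABLE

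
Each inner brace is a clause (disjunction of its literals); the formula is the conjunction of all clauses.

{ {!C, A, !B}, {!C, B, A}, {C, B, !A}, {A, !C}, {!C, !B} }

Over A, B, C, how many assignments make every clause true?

There are 2^3 = 8 truth assignments over (A, B, C).
Check each against the 5 clauses (columns in the order A, B, C):
  F F F  ✓ satisfies all
  F F T  ✗ fails (!C || B || A)
  F T F  ✓ satisfies all
  F T T  ✗ fails (!C || A || !B)
  T F F  ✗ fails (C || B || !A)
  T F T  ✓ satisfies all
  T T F  ✓ satisfies all
  T T T  ✗ fails (!C || !B)
4 of the 8 rows are models.

4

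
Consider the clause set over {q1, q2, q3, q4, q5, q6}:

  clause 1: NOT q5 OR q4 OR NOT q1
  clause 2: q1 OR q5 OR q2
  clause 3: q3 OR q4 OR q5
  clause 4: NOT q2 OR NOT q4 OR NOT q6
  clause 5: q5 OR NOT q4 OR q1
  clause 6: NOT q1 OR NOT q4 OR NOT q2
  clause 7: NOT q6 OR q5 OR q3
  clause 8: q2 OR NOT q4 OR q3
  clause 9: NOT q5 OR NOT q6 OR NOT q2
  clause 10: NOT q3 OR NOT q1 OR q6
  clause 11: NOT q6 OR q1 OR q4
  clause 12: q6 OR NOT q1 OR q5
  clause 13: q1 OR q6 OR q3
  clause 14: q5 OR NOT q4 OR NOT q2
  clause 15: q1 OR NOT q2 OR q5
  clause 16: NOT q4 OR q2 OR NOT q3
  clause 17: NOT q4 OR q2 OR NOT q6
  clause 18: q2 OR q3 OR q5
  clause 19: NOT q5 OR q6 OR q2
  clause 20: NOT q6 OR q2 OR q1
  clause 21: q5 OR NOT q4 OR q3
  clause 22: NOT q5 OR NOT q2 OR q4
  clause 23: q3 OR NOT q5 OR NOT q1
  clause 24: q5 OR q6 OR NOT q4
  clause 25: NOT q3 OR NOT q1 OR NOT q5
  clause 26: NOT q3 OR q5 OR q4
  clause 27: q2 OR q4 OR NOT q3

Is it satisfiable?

Case q5 = true:
Case q4 = true:
Case q2 = true:
The clause (NOT q6) is unit, so q6 = false.
The clause (NOT q1) is unit, so q1 = false.
The clause (q3) is unit, so q3 = true.
Every clause now holds.
A satisfying assignment: q1: false; q2: true; q3: true; q4: true; q5: true; q6: false.

Satisfiable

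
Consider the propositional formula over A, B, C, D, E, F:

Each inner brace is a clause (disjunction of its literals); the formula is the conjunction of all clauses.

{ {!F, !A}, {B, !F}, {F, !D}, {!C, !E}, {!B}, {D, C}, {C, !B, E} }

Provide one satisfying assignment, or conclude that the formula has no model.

A ↦ false; B ↦ false; C ↦ true; D ↦ false; E ↦ false; F ↦ false

The clause (!B) is unit, so B = false.
The clause (!F) is unit, so F = false.
The clause (!D) is unit, so D = false.
The clause (C) is unit, so C = true.
The clause (!E) is unit, so E = false.
No clause remains; A is free.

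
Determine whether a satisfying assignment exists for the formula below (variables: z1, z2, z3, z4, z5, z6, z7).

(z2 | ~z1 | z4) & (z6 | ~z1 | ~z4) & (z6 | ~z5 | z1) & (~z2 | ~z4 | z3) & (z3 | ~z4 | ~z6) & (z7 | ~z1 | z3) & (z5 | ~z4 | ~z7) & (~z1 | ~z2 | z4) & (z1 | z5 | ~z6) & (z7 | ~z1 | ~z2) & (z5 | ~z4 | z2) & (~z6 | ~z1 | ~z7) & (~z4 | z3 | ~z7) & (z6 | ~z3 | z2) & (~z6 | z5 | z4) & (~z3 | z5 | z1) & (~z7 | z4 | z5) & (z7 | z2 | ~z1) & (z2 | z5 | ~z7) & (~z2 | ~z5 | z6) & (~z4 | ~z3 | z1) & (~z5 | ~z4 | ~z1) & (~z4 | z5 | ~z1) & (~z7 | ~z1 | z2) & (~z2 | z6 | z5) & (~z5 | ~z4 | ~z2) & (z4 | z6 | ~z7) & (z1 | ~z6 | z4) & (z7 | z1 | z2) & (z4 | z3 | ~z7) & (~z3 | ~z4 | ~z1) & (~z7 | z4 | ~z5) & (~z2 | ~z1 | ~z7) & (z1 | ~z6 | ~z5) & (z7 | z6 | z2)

Try z2 = 1.
Try z4 = 0.
The clause (~z1) is unit, so z1 = 0.
The clause (~z6) is unit, so z6 = 0.
The clause (~z5) is unit, so z5 = 0.
That conflicts with the unit clause (z5).
That branch fails; take z4 = 1 instead.
The clause (z3) is unit, so z3 = 1.
The clause (z1) is unit, so z1 = 1.
That conflicts with the unit clause (~z1).
Both values of z4 lead to a conflict.
That branch fails; take z2 = 0 instead.
Try z1 = 0.
The clause (z7) is unit, so z7 = 1.
The clause (z5) is unit, so z5 = 1.
The clause (z6) is unit, so z6 = 1.
That conflicts with the unit clause (~z6).
That branch fails; take z1 = 1 instead.
The clause (z4) is unit, so z4 = 1.
The clause (z6) is unit, so z6 = 1.
The clause (z3) is unit, so z3 = 1.
That conflicts with the unit clause (~z3).
Both values of z1 lead to a conflict.
Both values of z2 lead to a conflict.
No assignment satisfies every clause.

Unsatisfiable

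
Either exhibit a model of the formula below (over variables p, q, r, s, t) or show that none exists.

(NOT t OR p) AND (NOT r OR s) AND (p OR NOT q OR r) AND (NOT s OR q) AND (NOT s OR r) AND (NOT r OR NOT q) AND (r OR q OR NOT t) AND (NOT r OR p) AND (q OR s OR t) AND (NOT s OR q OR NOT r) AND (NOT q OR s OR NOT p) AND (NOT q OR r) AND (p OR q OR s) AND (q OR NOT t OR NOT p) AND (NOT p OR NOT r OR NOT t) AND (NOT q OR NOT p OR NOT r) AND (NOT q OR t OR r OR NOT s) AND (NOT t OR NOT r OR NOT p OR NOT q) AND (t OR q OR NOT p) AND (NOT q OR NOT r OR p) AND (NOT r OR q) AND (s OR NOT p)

UNSATISFIABLE

Suppose t = false.
Suppose r = false.
Unit clause (NOT s) forces s = false.
Unit clause (q) forces q = true.
That conflicts with the unit clause (NOT q).
That branch fails; take r = true instead.
Unit clause (s) forces s = true.
Unit clause (q) forces q = true.
That conflicts with the unit clause (NOT q).
Both values of r lead to a conflict.
That branch fails; take t = true instead.
Unit clause (p) forces p = true.
Unit clause (q) forces q = true.
Unit clause (NOT r) forces r = false.
That conflicts with the unit clause (r).
Both values of t lead to a conflict.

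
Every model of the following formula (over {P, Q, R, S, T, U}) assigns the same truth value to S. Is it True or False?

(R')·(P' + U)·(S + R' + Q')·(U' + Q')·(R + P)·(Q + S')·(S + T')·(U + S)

False

Suppose S = 1.
From the singleton clause (R'), R = 0.
From the singleton clause (P), P = 1.
From the singleton clause (U), U = 1.
From the singleton clause (Q'), Q = 0.
Now (Q) is unsatisfied and unit — conflict.
So every satisfying assignment has S = False.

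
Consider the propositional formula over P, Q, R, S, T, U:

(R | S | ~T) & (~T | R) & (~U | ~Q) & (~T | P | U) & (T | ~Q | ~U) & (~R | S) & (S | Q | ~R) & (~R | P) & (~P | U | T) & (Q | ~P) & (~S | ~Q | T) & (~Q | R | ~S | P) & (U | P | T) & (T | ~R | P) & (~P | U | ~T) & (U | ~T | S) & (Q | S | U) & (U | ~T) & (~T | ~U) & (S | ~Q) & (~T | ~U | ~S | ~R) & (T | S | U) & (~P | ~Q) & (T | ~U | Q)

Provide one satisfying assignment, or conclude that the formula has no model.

UNSATISFIABLE

Case T = 0:
Case U = 0:
(~P) alone gives P = 0.
Now (P) is unsatisfied and unit — conflict.
Backtrack on U: now try U = 1.
(~Q) alone gives Q = 0.
Now (Q) is unsatisfied and unit — conflict.
Neither U = 1 nor U = 0 works.
Backtrack on T: now try T = 1.
(R) alone gives R = 1.
(S) alone gives S = 1.
(P) alone gives P = 1.
(Q) alone gives Q = 1.
Now (~Q) is unsatisfied and unit — conflict.
Neither T = 1 nor T = 0 works.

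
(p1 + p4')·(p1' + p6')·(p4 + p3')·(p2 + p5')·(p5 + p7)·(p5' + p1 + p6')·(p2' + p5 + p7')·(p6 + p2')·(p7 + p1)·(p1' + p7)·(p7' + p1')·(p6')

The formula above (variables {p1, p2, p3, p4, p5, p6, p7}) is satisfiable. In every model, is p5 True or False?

Suppose p5 = 1.
Unit clause (p2) forces p2 = 1.
Unit clause (p6) forces p6 = 1.
But (p6') is also a unit clause — contradiction.
So every satisfying assignment has p5 = False.

False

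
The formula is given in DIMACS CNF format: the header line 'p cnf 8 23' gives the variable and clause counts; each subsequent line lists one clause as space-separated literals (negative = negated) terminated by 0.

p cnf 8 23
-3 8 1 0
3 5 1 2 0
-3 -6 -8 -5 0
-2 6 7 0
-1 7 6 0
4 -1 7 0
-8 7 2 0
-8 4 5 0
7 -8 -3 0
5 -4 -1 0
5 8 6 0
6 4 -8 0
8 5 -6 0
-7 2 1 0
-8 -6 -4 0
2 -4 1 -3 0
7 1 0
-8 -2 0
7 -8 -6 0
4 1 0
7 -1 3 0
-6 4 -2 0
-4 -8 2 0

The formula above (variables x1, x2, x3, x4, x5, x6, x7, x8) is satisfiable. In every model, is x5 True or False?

True

Suppose x5 = False.
Branch on x8: set x8 = False.
From the singleton clause (x6), x6 = True.
But (¬x6) is also a unit clause — contradiction.
Backtrack on x8: now try x8 = True.
From the singleton clause (x4), x4 = True.
From the singleton clause (¬x1), x1 = False.
From the singleton clause (¬x6), x6 = False.
From the singleton clause (x7), x7 = True.
From the singleton clause (x2), x2 = True.
But (¬x2) is also a unit clause — contradiction.
Neither x8 = True nor x8 = False works.
So every satisfying assignment has x5 = True.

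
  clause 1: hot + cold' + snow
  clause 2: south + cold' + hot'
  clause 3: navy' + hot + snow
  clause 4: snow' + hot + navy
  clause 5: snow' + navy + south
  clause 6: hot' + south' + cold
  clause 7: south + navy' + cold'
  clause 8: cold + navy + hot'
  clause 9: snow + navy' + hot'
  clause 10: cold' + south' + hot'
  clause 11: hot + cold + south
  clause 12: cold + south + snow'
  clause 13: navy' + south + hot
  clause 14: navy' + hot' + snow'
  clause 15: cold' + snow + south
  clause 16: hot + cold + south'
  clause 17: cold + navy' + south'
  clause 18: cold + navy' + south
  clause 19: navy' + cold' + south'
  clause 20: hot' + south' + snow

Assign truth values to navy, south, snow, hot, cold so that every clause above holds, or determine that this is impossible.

UNSATISFIABLE

Branch on hot: set hot = 1.
Branch on south: set south = 1.
(cold) alone gives cold = 1.
Now (cold') is unsatisfied and unit — conflict.
Undo south and try south = 0.
(cold') alone gives cold = 0.
(navy) alone gives navy = 1.
Now (navy') is unsatisfied and unit — conflict.
Either choice for south ends in contradiction.
Undo hot and try hot = 0.
Branch on cold: set cold = 0.
(south) alone gives south = 1.
Now (south') is unsatisfied and unit — conflict.
Undo cold and try cold = 1.
(snow) alone gives snow = 1.
(navy) alone gives navy = 1.
(south) alone gives south = 1.
Now (south') is unsatisfied and unit — conflict.
Either choice for cold ends in contradiction.
Either choice for hot ends in contradiction.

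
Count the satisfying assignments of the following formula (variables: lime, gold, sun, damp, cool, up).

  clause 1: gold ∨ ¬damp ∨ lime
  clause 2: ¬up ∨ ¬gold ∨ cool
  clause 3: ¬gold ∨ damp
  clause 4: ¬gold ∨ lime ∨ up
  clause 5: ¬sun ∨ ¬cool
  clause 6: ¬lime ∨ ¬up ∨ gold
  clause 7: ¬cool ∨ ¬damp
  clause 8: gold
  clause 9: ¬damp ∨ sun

There are 2^6 = 64 truth assignments over (lime, gold, sun, damp, cool, up).
Split on up. With up = True, the clauses containing up are satisfied and ¬up drops from the rest; 0 of the 2^5 = 32 assignments to the other variables satisfy what remains.
With up = False, by the same count on the reduced clause set, 1 assignment works.
Total: 0 + 1 = 1.

1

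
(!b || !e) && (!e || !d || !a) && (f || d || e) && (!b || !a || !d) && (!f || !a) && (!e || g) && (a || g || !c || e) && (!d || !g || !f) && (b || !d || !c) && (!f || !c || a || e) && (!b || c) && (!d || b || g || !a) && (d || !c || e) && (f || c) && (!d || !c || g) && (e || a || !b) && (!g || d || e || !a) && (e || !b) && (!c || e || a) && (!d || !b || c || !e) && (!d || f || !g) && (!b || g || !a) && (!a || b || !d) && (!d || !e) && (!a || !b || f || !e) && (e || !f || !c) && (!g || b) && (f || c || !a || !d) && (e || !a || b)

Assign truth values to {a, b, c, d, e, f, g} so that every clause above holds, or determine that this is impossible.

a: false, b: false, c: false, d: false, e: false, f: true, g: false

Suppose b = false.
Unit clause (!g) forces g = false.
Unit clause (!e) forces e = false.
Unit clause (!a) forces a = false.
Unit clause (!c) forces c = false.
Unit clause (f) forces f = true.
No clause remains; d is free.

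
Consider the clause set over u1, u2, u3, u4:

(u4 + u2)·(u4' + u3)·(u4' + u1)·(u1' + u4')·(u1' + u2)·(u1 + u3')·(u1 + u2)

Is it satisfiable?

Case u4 = 0:
(u2) alone gives u2 = 1.
Case u1 = 1:
No clause remains; u3 is free.
A satisfying assignment: u1=1; u2=1; u3=1; u4=0.

Yes, satisfiable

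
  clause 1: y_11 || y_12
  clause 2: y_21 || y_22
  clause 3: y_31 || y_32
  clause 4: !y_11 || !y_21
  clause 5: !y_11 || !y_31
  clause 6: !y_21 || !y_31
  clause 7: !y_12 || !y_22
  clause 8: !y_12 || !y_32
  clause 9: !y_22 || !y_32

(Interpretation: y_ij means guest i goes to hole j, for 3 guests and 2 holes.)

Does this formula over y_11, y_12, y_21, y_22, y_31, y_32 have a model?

Case y_11 = true:
(!y_21) alone gives y_21 = false.
(y_22) alone gives y_22 = true.
(!y_31) alone gives y_31 = false.
(y_32) alone gives y_32 = true.
That conflicts with the unit clause (!y_32).
So y_11 must be the other value — set y_11 = false.
(y_12) alone gives y_12 = true.
(!y_22) alone gives y_22 = false.
(y_21) alone gives y_21 = true.
(!y_31) alone gives y_31 = false.
(y_32) alone gives y_32 = true.
That conflicts with the unit clause (!y_32).
Both values of y_11 lead to a conflict.
No assignment satisfies every clause.

Unsatisfiable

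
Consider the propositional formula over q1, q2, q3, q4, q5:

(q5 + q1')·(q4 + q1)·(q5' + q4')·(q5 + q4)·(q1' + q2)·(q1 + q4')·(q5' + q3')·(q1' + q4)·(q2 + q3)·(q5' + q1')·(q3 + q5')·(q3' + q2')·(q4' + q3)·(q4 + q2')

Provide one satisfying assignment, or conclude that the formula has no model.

UNSATISFIABLE

Case q5 = 1:
From the singleton clause (q4'), q4 = 0.
From the singleton clause (q1), q1 = 1.
Now (q1') is unsatisfied and unit — conflict.
Undo q5 and try q5 = 0.
From the singleton clause (q1'), q1 = 0.
From the singleton clause (q4), q4 = 1.
Now (q4') is unsatisfied and unit — conflict.
Both values of q5 lead to a conflict.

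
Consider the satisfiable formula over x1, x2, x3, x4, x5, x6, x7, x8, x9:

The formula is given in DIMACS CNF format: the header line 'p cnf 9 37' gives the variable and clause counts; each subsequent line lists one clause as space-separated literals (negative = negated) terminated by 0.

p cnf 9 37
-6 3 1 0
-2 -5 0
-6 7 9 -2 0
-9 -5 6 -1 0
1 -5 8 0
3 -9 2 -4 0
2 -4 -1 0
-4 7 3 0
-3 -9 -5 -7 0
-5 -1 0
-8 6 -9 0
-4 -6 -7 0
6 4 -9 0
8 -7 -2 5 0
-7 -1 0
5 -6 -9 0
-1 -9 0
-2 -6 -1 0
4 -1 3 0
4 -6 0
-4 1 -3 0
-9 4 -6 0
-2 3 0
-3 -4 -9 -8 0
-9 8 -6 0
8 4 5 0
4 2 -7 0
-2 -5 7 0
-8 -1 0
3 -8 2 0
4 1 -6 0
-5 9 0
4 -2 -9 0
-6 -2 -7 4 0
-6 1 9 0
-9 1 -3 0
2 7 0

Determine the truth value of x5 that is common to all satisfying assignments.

Suppose x5 = True.
(¬x2) alone gives x2 = False.
(¬x1) alone gives x1 = False.
(x8) alone gives x8 = True.
(x3) alone gives x3 = True.
(¬x4) alone gives x4 = False.
(¬x6) alone gives x6 = False.
(¬x9) alone gives x9 = False.
Now (x9) is unsatisfied and unit — conflict.
So every satisfying assignment has x5 = False.

False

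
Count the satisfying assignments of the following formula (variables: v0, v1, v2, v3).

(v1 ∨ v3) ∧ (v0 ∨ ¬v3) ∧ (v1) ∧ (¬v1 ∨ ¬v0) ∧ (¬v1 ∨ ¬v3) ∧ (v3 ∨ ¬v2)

There are 2^4 = 16 truth assignments over (v0, v1, v2, v3).
Split on v3. With v3 = True, the clauses containing v3 are satisfied and ¬v3 drops from the rest; 0 of the 2^3 = 8 assignments to the other variables satisfy what remains.
With v3 = False, by the same count on the reduced clause set, 1 assignment works.
Total: 0 + 1 = 1.

1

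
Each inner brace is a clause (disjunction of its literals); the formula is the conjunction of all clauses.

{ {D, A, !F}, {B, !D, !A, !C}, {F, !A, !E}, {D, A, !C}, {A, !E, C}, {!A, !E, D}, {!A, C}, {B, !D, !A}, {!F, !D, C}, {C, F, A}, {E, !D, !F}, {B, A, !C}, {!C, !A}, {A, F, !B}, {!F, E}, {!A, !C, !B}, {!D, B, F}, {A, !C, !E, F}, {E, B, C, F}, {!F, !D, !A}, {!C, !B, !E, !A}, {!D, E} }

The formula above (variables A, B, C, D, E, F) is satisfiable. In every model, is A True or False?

Suppose A = true.
The clause (C) is unit, so C = true.
That conflicts with the unit clause (!C).
So every satisfying assignment has A = False.

False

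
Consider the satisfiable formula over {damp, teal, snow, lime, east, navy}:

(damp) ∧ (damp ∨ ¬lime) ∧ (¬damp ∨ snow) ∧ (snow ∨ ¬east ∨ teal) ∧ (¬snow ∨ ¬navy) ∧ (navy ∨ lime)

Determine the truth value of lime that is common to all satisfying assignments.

Suppose lime = False.
From the singleton clause (damp), damp = True.
From the singleton clause (snow), snow = True.
From the singleton clause (¬navy), navy = False.
That conflicts with the unit clause (navy).
So every satisfying assignment has lime = True.

True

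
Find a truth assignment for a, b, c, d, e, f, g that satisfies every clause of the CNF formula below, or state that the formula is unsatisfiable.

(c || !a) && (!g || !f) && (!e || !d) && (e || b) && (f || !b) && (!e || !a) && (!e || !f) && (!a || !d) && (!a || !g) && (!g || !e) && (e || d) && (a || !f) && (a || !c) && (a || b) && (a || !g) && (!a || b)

Case c = true:
From the singleton clause (a), a = true.
From the singleton clause (!e), e = false.
From the singleton clause (b), b = true.
From the singleton clause (f), f = true.
From the singleton clause (!g), g = false.
From the singleton clause (!d), d = false.
But (d) is also a unit clause — contradiction.
Undo c and try c = false.
From the singleton clause (!a), a = false.
From the singleton clause (!f), f = false.
From the singleton clause (!b), b = false.
But (b) is also a unit clause — contradiction.
Neither c = true nor c = false works.

UNSATISFIABLE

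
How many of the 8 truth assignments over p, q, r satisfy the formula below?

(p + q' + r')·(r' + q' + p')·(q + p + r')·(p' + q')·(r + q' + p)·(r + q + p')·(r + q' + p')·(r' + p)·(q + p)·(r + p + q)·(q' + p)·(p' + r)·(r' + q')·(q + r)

There are 2^3 = 8 truth assignments over (p, q, r).
Split on p. With p = 1, the clauses containing p are satisfied and p' drops from the rest; 1 of the 2^2 = 4 assignments to the other variables satisfy what remains.
With p = 0, by the same count on the reduced clause set, 0 assignments work.
Total: 1 + 0 = 1.

1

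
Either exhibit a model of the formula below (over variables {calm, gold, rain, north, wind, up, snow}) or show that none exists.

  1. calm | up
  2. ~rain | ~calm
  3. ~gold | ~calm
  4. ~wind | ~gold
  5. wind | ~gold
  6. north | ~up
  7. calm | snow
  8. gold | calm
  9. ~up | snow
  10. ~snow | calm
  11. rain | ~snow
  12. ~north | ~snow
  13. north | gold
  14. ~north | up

UNSATISFIABLE

Suppose calm = 1.
Unit clause (~rain) forces rain = 0.
Unit clause (~gold) forces gold = 0.
Unit clause (~snow) forces snow = 0.
Unit clause (~up) forces up = 0.
Unit clause (north) forces north = 1.
Now (~north) is unsatisfied and unit — conflict.
Undo calm and try calm = 0.
Unit clause (up) forces up = 1.
Unit clause (north) forces north = 1.
Unit clause (snow) forces snow = 1.
Now (~snow) is unsatisfied and unit — conflict.
Neither calm = 1 nor calm = 0 works.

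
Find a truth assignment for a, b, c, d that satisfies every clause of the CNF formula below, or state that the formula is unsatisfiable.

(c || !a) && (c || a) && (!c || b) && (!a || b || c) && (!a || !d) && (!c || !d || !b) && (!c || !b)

UNSATISFIABLE

Try c = true.
From the singleton clause (b), b = true.
Now (!b) is unsatisfied and unit — conflict.
Undo c and try c = false.
From the singleton clause (!a), a = false.
Now (a) is unsatisfied and unit — conflict.
Neither c = true nor c = false works.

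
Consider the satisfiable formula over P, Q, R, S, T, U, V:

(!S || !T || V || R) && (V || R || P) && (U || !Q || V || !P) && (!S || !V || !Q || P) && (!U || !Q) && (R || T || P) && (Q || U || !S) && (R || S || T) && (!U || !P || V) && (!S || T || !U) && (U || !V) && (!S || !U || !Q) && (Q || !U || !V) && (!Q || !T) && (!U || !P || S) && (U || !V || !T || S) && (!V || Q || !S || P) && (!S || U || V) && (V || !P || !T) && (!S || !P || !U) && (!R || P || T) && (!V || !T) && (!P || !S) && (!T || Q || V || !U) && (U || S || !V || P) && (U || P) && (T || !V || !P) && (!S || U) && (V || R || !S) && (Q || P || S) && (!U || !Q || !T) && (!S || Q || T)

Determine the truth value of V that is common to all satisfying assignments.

Suppose V = true.
Unit clause (U) forces U = true.
Unit clause (!Q) forces Q = false.
That conflicts with the unit clause (Q).
So every satisfying assignment has V = False.

False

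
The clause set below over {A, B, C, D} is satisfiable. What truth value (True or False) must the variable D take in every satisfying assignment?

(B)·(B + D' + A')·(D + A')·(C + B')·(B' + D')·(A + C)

False

Suppose D = 1.
The clause (B) is unit, so B = 1.
Now (B') is unsatisfied and unit — conflict.
So every satisfying assignment has D = False.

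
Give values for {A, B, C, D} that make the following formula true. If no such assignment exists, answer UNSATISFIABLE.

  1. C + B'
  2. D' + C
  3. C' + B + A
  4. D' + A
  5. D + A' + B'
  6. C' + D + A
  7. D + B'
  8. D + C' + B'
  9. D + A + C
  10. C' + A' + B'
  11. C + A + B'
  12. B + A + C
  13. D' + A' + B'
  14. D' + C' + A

A=1,  B=0,  C=1,  D=1

Branch on C: set C = 1.
Branch on B: set B = 0.
Unit clause (A) forces A = 1.
All clauses hold; D can take either value.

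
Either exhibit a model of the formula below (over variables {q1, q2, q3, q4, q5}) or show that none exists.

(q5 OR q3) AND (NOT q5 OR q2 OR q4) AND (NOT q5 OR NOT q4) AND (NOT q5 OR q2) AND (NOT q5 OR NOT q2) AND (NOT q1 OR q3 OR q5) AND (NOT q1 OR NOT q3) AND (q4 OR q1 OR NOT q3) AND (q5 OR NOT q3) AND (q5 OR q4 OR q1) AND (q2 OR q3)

Try q5 = true.
From the singleton clause (NOT q4), q4 = false.
From the singleton clause (q2), q2 = true.
Now (NOT q2) is unsatisfied and unit — conflict.
That branch fails; take q5 = false instead.
From the singleton clause (q3), q3 = true.
Now (NOT q3) is unsatisfied and unit — conflict.
Both values of q5 lead to a conflict.

UNSATISFIABLE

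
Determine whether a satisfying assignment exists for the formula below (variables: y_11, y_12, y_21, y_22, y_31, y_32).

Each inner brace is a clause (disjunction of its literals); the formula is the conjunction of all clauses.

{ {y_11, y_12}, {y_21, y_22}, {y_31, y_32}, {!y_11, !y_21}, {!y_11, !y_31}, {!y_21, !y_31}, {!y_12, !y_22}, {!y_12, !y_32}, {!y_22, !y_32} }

Suppose y_11 = true.
Unit clause (!y_21) forces y_21 = false.
Unit clause (y_22) forces y_22 = true.
Unit clause (!y_31) forces y_31 = false.
Unit clause (y_32) forces y_32 = true.
But (!y_32) is also a unit clause — contradiction.
So y_11 must be the other value — set y_11 = false.
Unit clause (y_12) forces y_12 = true.
Unit clause (!y_22) forces y_22 = false.
Unit clause (y_21) forces y_21 = true.
Unit clause (!y_31) forces y_31 = false.
Unit clause (y_32) forces y_32 = true.
But (!y_32) is also a unit clause — contradiction.
Both values of y_11 lead to a conflict.
No assignment satisfies every clause.

No, unsatisfiable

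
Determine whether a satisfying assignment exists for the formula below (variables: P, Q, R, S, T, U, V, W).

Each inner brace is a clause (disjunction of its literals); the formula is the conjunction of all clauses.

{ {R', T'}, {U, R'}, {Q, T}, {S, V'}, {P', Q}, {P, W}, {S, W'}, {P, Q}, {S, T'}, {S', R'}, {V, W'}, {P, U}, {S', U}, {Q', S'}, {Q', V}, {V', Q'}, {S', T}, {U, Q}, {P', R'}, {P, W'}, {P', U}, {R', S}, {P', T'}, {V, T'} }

Unsatisfiable

Case R = 0:
Case Q = 1:
Unit clause (S') forces S = 0.
Unit clause (V') forces V = 0.
But (V) is also a unit clause — contradiction.
So Q must be the other value — set Q = 0.
Unit clause (T) forces T = 1.
Unit clause (P') forces P = 0.
But (P) is also a unit clause — contradiction.
Neither Q = 1 nor Q = 0 works.
So R must be the other value — set R = 1.
Unit clause (T') forces T = 0.
Unit clause (U) forces U = 1.
Unit clause (Q) forces Q = 1.
Unit clause (S') forces S = 0.
But (S) is also a unit clause — contradiction.
Neither R = 1 nor R = 0 works.
No assignment satisfies every clause.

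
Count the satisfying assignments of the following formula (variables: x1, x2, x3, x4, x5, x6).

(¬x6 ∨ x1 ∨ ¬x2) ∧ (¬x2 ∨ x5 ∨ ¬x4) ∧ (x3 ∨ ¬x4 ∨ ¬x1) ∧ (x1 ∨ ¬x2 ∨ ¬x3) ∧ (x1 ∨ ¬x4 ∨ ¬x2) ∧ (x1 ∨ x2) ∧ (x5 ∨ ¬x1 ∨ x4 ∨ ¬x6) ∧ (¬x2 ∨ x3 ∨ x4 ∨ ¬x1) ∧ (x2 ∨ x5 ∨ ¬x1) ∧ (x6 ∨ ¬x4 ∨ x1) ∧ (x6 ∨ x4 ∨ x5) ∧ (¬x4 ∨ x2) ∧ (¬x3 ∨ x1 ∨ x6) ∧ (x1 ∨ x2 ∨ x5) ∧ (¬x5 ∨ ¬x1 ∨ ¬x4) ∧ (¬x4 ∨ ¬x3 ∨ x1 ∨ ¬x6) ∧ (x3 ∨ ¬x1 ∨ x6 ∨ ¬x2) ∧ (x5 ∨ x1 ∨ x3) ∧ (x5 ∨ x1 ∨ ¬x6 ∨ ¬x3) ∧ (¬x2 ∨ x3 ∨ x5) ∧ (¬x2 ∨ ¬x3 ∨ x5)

There are 2^6 = 64 truth assignments over (x1, x2, x3, x4, x5, x6).
Split on x6. With x6 = True, the clauses containing x6 are satisfied and ¬x6 drops from the rest; 3 of the 2^5 = 32 assignments to the other variables satisfy what remains.
With x6 = False, by the same count on the reduced clause set, 4 assignments work.
(One model: x1=F, x2=T, x3=F, x4=F, x5=T, x6=F.)
Total: 3 + 4 = 7.

7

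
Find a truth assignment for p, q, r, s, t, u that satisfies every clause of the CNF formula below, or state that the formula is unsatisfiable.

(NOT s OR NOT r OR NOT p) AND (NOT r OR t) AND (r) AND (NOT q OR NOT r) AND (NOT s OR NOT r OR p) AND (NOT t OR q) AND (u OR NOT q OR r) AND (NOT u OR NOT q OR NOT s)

UNSATISFIABLE

The clause (r) is unit, so r = true.
The clause (t) is unit, so t = true.
The clause (NOT q) is unit, so q = false.
But (q) is also a unit clause — contradiction.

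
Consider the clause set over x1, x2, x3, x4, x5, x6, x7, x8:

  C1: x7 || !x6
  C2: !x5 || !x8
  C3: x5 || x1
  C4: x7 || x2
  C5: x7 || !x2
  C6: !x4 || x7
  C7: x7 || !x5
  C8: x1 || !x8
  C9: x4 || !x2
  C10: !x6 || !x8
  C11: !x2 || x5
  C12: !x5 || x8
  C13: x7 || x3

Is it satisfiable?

Satisfiable

Suppose x7 = true.
Suppose x5 = false.
Unit clause (x1) forces x1 = true.
Unit clause (!x2) forces x2 = false.
Suppose x6 = true.
Unit clause (!x8) forces x8 = false.
No clause remains; x3, x4 are free.
A satisfying assignment: x1 ↦ true; x2 ↦ false; x3 ↦ true; x4 ↦ false; x5 ↦ false; x6 ↦ true; x7 ↦ true; x8 ↦ false.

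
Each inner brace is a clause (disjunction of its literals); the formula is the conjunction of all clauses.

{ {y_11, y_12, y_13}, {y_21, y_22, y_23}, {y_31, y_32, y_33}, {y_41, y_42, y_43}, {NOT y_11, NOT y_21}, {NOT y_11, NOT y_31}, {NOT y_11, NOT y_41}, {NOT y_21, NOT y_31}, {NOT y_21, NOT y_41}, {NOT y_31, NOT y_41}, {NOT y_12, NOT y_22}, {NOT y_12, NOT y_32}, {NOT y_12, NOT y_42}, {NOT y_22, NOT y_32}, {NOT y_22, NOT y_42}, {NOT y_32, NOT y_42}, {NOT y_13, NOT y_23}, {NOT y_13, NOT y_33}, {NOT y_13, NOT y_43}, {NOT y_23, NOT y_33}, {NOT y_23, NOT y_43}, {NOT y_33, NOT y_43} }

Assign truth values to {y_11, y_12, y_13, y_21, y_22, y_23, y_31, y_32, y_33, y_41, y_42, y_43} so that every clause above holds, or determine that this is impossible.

Case y_11 = false:
Case y_12 = true:
(NOT y_22) alone gives y_22 = false.
(NOT y_32) alone gives y_32 = false.
(NOT y_42) alone gives y_42 = false.
Case y_21 = true:
(NOT y_31) alone gives y_31 = false.
(y_33) alone gives y_33 = true.
(NOT y_41) alone gives y_41 = false.
(y_43) alone gives y_43 = true.
Now (NOT y_43) is unsatisfied and unit — conflict.
So y_21 must be the other value — set y_21 = false.
(y_23) alone gives y_23 = true.
(NOT y_13) alone gives y_13 = false.
(NOT y_33) alone gives y_33 = false.
(y_31) alone gives y_31 = true.
(NOT y_41) alone gives y_41 = false.
(y_43) alone gives y_43 = true.
Now (NOT y_43) is unsatisfied and unit — conflict.
Either choice for y_21 ends in contradiction.
So y_12 must be the other value — set y_12 = false.
(y_13) alone gives y_13 = true.
(NOT y_23) alone gives y_23 = false.
(NOT y_33) alone gives y_33 = false.
(NOT y_43) alone gives y_43 = false.
Case y_21 = true:
(NOT y_31) alone gives y_31 = false.
(y_32) alone gives y_32 = true.
(NOT y_41) alone gives y_41 = false.
(y_42) alone gives y_42 = true.
Now (NOT y_42) is unsatisfied and unit — conflict.
So y_21 must be the other value — set y_21 = false.
(y_22) alone gives y_22 = true.
(NOT y_32) alone gives y_32 = false.
(y_31) alone gives y_31 = true.
(NOT y_41) alone gives y_41 = false.
(y_42) alone gives y_42 = true.
Now (NOT y_42) is unsatisfied and unit — conflict.
Either choice for y_21 ends in contradiction.
Either choice for y_12 ends in contradiction.
So y_11 must be the other value — set y_11 = true.
(NOT y_21) alone gives y_21 = false.
(NOT y_31) alone gives y_31 = false.
(NOT y_41) alone gives y_41 = false.
Case y_22 = true:
(NOT y_12) alone gives y_12 = false.
(NOT y_32) alone gives y_32 = false.
(y_33) alone gives y_33 = true.
(NOT y_42) alone gives y_42 = false.
(y_43) alone gives y_43 = true.
Now (NOT y_43) is unsatisfied and unit — conflict.
So y_22 must be the other value — set y_22 = false.
(y_23) alone gives y_23 = true.
(NOT y_13) alone gives y_13 = false.
(NOT y_33) alone gives y_33 = false.
(y_32) alone gives y_32 = true.
(NOT y_12) alone gives y_12 = false.
(NOT y_42) alone gives y_42 = false.
(y_43) alone gives y_43 = true.
Now (NOT y_43) is unsatisfied and unit — conflict.
Either choice for y_22 ends in contradiction.
Either choice for y_11 ends in contradiction.

UNSATISFIABLE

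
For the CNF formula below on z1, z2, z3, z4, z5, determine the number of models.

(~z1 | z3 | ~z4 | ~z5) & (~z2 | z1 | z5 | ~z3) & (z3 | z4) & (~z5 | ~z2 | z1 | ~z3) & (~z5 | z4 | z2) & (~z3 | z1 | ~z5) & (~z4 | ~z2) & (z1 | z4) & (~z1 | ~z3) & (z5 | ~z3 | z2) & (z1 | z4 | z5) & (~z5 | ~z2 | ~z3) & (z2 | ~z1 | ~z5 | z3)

There are 2^5 = 32 truth assignments over (z1, z2, z3, z4, z5).
Split on z3. With z3 = 1, the clauses containing z3 are satisfied and ~z3 drops from the rest; 0 of the 2^4 = 16 assignments to the other variables satisfy what remains.
With z3 = 0, by the same count on the reduced clause set, 3 assignments work.
(One model: z1=F, z2=F, z3=F, z4=T, z5=F.)
Total: 0 + 3 = 3.

3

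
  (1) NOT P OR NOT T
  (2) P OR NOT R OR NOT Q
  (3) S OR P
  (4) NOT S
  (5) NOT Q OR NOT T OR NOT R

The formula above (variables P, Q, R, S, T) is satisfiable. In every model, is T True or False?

Suppose T = true.
(NOT P) alone gives P = false.
(S) alone gives S = true.
That conflicts with the unit clause (NOT S).
So every satisfying assignment has T = False.

False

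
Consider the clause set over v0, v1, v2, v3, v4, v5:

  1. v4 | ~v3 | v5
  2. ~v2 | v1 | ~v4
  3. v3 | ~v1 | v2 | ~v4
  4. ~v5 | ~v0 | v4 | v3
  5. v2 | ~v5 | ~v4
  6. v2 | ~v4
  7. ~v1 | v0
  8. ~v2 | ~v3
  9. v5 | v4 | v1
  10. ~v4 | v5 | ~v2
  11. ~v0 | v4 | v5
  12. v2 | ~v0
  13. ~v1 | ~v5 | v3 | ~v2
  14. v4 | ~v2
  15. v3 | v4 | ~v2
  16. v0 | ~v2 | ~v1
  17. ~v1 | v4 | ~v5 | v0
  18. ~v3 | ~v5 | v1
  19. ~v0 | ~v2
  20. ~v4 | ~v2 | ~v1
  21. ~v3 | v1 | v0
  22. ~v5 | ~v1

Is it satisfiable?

Yes

Branch on v2: set v2 = 0.
The clause (~v4) is unit, so v4 = 0.
The clause (~v0) is unit, so v0 = 0.
The clause (~v1) is unit, so v1 = 0.
The clause (v5) is unit, so v5 = 1.
The clause (~v3) is unit, so v3 = 0.
All clauses are satisfied.
A satisfying assignment: v0 ↦ 0,  v1 ↦ 0,  v2 ↦ 0,  v3 ↦ 0,  v4 ↦ 0,  v5 ↦ 1.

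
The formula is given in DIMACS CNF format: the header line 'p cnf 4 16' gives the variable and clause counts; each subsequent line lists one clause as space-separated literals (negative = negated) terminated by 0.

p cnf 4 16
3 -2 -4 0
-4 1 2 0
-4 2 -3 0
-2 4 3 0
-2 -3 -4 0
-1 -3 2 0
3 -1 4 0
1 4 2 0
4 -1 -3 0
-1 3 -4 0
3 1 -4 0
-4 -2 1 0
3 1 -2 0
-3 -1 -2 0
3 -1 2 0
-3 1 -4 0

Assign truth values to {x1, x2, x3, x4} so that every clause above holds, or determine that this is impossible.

Branch on x3: set x3 = True.
Branch on x4: set x4 = False.
From the singleton clause (¬x1), x1 = False.
From the singleton clause (x2), x2 = True.
Every clause now holds.

x1=False,  x2=True,  x3=True,  x4=False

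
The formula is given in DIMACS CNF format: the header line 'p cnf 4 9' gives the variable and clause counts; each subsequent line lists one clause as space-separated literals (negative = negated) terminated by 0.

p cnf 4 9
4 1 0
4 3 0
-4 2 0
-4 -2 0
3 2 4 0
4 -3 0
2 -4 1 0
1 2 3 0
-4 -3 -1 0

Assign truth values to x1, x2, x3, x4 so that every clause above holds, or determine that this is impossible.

UNSATISFIABLE

Try x4 = True.
The clause (x2) is unit, so x2 = True.
Now (¬x2) is unsatisfied and unit — conflict.
So x4 must be the other value — set x4 = False.
The clause (x1) is unit, so x1 = True.
The clause (x3) is unit, so x3 = True.
Now (¬x3) is unsatisfied and unit — conflict.
Neither x4 = True nor x4 = False works.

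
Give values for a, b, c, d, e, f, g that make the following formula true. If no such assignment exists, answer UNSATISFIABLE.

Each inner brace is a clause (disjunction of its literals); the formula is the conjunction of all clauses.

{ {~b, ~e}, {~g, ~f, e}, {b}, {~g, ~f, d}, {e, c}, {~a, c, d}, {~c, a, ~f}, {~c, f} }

Unit clause (b) forces b = 1.
Unit clause (~e) forces e = 0.
Unit clause (c) forces c = 1.
Unit clause (f) forces f = 1.
Unit clause (~g) forces g = 0.
Unit clause (a) forces a = 1.
Every clause is now satisfied; d is unconstrained.

a=1,  b=1,  c=1,  d=1,  e=0,  f=1,  g=0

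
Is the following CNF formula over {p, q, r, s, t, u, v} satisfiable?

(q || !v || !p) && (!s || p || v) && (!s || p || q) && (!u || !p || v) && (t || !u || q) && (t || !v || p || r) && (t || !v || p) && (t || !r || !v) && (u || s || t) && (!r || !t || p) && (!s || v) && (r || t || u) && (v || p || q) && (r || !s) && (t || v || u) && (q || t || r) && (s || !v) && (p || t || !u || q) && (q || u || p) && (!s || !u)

Suppose s = false.
The clause (!v) is unit, so v = false.
Suppose u = true.
The clause (!p) is unit, so p = false.
The clause (q) is unit, so q = true.
Suppose r = false.
Every clause is now satisfied; t is unconstrained.
A satisfying assignment: p=false,  q=true,  r=false,  s=false,  t=true,  u=true,  v=false.

Satisfiable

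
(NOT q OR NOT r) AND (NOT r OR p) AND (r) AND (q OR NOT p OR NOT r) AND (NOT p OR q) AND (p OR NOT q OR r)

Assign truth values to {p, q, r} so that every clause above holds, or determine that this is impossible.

(r) alone gives r = true.
(NOT q) alone gives q = false.
(p) alone gives p = true.
Now (NOT p) is unsatisfied and unit — conflict.

UNSATISFIABLE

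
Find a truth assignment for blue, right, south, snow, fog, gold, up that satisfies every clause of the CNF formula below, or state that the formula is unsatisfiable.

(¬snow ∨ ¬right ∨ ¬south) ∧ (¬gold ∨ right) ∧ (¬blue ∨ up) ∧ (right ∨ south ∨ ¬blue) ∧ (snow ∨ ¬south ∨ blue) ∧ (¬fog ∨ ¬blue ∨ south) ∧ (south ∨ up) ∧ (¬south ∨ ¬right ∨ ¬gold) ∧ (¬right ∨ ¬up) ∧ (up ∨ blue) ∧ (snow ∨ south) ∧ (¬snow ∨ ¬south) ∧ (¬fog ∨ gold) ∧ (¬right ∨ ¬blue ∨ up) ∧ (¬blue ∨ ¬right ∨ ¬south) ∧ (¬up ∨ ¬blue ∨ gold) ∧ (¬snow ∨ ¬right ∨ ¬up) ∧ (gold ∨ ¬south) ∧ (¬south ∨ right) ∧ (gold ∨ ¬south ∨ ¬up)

blue: False, right: False, south: False, snow: True, fog: False, gold: False, up: True

Try gold = False.
The clause (¬fog) is unit, so fog = False.
The clause (¬south) is unit, so south = False.
The clause (up) is unit, so up = True.
The clause (¬right) is unit, so right = False.
The clause (¬blue) is unit, so blue = False.
The clause (snow) is unit, so snow = True.
All clauses are satisfied.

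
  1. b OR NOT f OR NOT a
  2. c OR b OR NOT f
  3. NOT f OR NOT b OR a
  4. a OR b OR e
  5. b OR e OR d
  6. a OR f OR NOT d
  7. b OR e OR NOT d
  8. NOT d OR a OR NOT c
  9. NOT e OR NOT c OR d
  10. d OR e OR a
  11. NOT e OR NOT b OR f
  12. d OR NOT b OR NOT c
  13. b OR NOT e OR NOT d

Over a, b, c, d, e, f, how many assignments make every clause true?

There are 2^6 = 64 truth assignments over (a, b, c, d, e, f).
Split on d. With d = true, the clauses containing d are satisfied and NOT d drops from the rest; 6 of the 2^5 = 32 assignments to the other variables satisfy what remains.
With d = false, by the same count on the reduced clause set, 5 assignments work.
(One model: a=F, b=F, c=F, d=F, e=T, f=F.)
Total: 6 + 5 = 11.

11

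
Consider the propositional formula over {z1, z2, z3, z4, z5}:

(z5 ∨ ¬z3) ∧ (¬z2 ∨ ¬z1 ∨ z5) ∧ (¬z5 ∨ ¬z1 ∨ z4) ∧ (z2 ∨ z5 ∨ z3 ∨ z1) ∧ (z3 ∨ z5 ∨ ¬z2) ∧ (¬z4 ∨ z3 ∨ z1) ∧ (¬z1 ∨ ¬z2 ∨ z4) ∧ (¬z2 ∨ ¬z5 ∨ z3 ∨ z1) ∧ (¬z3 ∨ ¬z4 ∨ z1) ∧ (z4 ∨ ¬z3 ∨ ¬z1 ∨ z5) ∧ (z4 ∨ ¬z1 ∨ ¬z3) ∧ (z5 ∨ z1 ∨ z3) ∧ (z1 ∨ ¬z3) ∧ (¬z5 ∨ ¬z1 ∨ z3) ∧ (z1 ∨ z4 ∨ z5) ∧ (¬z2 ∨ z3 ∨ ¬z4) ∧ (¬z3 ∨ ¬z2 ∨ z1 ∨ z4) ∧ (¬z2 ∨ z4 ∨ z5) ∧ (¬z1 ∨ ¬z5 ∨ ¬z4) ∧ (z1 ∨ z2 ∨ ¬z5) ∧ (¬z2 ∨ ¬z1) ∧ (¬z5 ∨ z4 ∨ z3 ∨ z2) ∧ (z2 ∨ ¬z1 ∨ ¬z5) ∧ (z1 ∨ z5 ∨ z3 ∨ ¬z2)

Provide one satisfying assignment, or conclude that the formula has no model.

z1 ↦ True,  z2 ↦ False,  z3 ↦ False,  z4 ↦ False,  z5 ↦ False

Branch on z5: set z5 = False.
Unit clause (¬z3) forces z3 = False.
Unit clause (¬z2) forces z2 = False.
Unit clause (z1) forces z1 = True.
No clause remains; z4 is free.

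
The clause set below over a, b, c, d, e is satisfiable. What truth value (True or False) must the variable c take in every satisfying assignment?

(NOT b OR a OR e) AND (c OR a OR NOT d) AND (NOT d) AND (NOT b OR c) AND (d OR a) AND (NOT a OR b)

Suppose c = false.
Unit clause (NOT d) forces d = false.
Unit clause (NOT b) forces b = false.
Unit clause (a) forces a = true.
But (NOT a) is also a unit clause — contradiction.
So every satisfying assignment has c = True.

True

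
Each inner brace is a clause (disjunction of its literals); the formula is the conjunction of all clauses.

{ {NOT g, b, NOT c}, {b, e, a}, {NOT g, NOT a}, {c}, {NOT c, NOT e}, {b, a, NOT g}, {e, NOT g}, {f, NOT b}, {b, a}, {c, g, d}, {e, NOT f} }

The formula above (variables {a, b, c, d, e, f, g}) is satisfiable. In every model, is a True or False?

Suppose a = false.
From the singleton clause (c), c = true.
From the singleton clause (NOT e), e = false.
From the singleton clause (b), b = true.
From the singleton clause (NOT g), g = false.
From the singleton clause (f), f = true.
Now (NOT f) is unsatisfied and unit — conflict.
So every satisfying assignment has a = True.

True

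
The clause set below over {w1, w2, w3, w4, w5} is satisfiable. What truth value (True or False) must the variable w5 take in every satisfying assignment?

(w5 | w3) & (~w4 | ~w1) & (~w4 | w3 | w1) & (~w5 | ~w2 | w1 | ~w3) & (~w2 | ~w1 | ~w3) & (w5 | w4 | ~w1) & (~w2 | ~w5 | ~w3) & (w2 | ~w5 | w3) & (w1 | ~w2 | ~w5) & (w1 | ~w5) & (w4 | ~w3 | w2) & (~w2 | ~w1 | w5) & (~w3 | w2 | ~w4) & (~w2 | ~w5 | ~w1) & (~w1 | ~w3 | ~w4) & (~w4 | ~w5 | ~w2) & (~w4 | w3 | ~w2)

False

Suppose w5 = 1.
From the singleton clause (w1), w1 = 1.
From the singleton clause (~w4), w4 = 0.
From the singleton clause (~w2), w2 = 0.
From the singleton clause (w3), w3 = 1.
Now (~w3) is unsatisfied and unit — conflict.
So every satisfying assignment has w5 = False.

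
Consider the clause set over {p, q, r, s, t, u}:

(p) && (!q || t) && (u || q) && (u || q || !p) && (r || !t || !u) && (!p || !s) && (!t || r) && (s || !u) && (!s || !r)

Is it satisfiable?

(p) alone gives p = true.
(!s) alone gives s = false.
(!u) alone gives u = false.
(q) alone gives q = true.
(t) alone gives t = true.
(r) alone gives r = true.
All clauses are satisfied.
A satisfying assignment: p ↦ true, q ↦ true, r ↦ true, s ↦ false, t ↦ true, u ↦ false.

Yes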